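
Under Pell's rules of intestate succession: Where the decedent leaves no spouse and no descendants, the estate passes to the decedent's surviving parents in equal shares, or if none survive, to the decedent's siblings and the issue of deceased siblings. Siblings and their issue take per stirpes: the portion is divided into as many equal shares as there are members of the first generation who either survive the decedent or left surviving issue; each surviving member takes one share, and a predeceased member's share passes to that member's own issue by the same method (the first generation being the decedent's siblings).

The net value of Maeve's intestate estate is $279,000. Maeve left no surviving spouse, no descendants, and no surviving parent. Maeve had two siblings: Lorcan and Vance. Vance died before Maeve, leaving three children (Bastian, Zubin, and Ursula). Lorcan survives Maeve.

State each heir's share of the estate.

Lorcan: $139,500; Bastian: $46,500; Zubin: $46,500; Ursula: $46,500

The entire $279,000 passes to the siblings and their issue.
That amount ($279,000) is divided into 2 shares of $139,500: Lorcan takes $139,500; Vance's $139,500 share passes to Vance's issue.
Vance's share ($139,500) is divided into 3 shares of $46,500: Bastian, Zubin, and Ursula each take $46,500.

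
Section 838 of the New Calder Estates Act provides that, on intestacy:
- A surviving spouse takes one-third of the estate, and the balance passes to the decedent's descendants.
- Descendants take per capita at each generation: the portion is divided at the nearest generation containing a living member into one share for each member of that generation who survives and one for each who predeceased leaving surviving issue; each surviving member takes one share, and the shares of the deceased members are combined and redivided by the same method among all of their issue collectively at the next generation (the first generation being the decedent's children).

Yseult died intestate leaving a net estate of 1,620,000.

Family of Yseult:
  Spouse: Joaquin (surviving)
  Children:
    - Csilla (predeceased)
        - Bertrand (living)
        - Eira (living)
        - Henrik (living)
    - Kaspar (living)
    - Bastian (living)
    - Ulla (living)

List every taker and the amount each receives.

Joaquin takes one-third of 1,620,000 = 540,000. The remaining 1,080,000 passes to the descendants.
The descendants' portion (1,080,000) is divided at the children's generation into 4 shares of 270,000. Kaspar, Bastian, and Ulla each take 270,000. The remaining share for the deceased Csilla (270,000) is carried to the next generation.
That pool (270,000) is divided at the grandchildren's generation equally among Bertrand, Eira, and Henrik: 90,000 each.

Joaquin: 540,000; Bertrand: 90,000; Eira: 90,000; Henrik: 90,000; Kaspar: 270,000; Bastian: 270,000; Ulla: 270,000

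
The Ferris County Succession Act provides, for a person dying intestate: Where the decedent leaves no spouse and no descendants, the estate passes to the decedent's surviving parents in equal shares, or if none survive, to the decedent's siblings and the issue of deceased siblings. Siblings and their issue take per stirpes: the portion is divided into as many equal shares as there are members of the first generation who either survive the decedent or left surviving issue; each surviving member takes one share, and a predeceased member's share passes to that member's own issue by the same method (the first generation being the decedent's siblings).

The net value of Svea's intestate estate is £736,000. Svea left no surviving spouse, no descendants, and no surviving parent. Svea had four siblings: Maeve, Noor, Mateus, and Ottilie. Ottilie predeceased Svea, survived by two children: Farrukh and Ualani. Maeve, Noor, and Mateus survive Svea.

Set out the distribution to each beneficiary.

The entire £736,000 passes to the siblings and their issue.
That amount (£736,000) is divided into 4 shares of £184,000: Maeve, Noor, and Mateus each take £184,000; Ottilie's £184,000 share passes to Ottilie's issue.
Ottilie's share (£184,000) is divided into 2 shares of £92,000: Farrukh and Ualani each take £92,000.

Maeve: £184,000; Noor: £184,000; Mateus: £184,000; Farrukh: £92,000; Ualani: £92,000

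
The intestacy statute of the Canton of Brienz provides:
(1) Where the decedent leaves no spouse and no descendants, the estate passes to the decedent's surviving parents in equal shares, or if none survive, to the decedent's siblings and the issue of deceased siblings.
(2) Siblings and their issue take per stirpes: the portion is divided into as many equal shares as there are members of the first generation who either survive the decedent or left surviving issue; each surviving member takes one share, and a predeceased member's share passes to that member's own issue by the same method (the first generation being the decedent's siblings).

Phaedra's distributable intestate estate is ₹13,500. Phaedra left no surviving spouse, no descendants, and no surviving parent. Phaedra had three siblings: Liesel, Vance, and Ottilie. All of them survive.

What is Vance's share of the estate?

Vance receives ₹4,500.

The entire ₹13,500 passes to the siblings and their issue.
That amount (₹13,500) is divided into 3 shares of ₹4,500: Liesel, Vance, and Ottilie each take ₹4,500.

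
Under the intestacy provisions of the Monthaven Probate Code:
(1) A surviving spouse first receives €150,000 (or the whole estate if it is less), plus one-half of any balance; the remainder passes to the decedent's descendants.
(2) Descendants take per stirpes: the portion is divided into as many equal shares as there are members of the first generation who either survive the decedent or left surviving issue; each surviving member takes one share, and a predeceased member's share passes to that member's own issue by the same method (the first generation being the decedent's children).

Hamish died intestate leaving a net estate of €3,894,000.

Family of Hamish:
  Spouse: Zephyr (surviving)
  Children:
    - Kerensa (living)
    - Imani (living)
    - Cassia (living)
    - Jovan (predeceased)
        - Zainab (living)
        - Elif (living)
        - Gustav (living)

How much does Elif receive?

Zephyr first takes €150,000, leaving a balance of €3,744,000. Zephyr then takes one-half of the balance (€1,872,000), for a total of €2,022,000. The remaining €1,872,000 passes to the descendants.
The descendants' portion (€1,872,000) is divided into 4 shares of €468,000: Kerensa, Imani, and Cassia each take €468,000; Jovan's €468,000 share passes to Jovan's issue.
Jovan's share (€468,000) is divided into 3 shares of €156,000: Zainab, Elif, and Gustav each take €156,000.

Elif receives €156,000.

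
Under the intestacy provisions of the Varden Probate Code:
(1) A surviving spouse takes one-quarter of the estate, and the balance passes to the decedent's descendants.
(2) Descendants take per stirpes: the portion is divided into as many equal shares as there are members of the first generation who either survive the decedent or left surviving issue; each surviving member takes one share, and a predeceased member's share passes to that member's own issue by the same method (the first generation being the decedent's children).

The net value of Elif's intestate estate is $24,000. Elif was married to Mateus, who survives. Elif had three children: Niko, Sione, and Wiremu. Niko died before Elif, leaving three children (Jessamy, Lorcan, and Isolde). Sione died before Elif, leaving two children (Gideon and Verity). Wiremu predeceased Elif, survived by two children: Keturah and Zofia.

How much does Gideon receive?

Mateus takes one-quarter of $24,000 = $6,000. The remaining $18,000 passes to the descendants.
The descendants' portion ($18,000) is divided into 3 shares of $6,000: Niko's $6,000 share passes to Niko's issue; Sione's $6,000 share passes to Sione's issue; Wiremu's $6,000 share passes to Wiremu's issue.
Niko's share ($6,000) is divided into 3 shares of $2,000: Jessamy, Lorcan, and Isolde each take $2,000.
Sione's share ($6,000) is divided into 2 shares of $3,000: Gideon and Verity each take $3,000.
Wiremu's share ($6,000) is divided into 2 shares of $3,000: Keturah and Zofia each take $3,000.

Gideon receives $3,000.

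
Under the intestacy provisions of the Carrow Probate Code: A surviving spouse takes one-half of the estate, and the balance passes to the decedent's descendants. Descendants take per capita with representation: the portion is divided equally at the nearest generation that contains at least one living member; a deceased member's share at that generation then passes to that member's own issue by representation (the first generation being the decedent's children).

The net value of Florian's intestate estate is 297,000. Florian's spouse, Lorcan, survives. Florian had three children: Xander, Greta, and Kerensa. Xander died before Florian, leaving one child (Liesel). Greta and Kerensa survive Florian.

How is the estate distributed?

Lorcan: 148,500; Liesel: 49,500; Greta: 49,500; Kerensa: 49,500

Lorcan takes one-half of 297,000 = 148,500. The remaining 148,500 passes to the descendants.
The descendants' portion (148,500) is divided into 3 shares of 49,500: Greta and Kerensa each take 49,500; Xander's 49,500 share passes to Xander's issue.
Xander's share (49,500) passes entirely to Liesel.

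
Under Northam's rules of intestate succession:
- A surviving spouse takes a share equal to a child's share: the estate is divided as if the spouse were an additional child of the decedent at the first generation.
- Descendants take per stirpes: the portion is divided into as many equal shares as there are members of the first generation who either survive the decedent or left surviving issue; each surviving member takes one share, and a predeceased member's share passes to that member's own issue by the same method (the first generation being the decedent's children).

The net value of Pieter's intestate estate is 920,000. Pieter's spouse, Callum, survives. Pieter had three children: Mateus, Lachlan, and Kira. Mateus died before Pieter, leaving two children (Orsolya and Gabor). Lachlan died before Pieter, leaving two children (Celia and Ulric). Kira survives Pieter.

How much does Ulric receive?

The spouse counts as an additional share at the children's level, so there are 4 primary shares of 230,000. Callum takes one such share (230,000).
The children's combined portion (690,000) is divided into 3 shares of 230,000: Kira takes 230,000; Mateus's 230,000 share passes to Mateus's issue; Lachlan's 230,000 share passes to Lachlan's issue.
Mateus's share (230,000) is divided into 2 shares of 115,000: Orsolya and Gabor each take 115,000.
Lachlan's share (230,000) is divided into 2 shares of 115,000: Celia and Ulric each take 115,000.

Ulric receives 115,000.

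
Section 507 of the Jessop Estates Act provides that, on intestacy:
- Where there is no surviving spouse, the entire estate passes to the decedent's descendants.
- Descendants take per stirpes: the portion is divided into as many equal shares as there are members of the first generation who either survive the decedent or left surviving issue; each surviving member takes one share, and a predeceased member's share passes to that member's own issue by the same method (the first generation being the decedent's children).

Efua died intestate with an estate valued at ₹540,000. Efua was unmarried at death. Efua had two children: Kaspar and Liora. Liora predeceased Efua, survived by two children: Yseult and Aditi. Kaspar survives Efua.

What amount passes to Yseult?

The entire ₹540,000 passes to the descendants.
That amount (₹540,000) is divided into 2 shares of ₹270,000: Kaspar takes ₹270,000; Liora's ₹270,000 share passes to Liora's issue.
Liora's share (₹270,000) is divided into 2 shares of ₹135,000: Yseult and Aditi each take ₹135,000.

Yseult receives ₹135,000.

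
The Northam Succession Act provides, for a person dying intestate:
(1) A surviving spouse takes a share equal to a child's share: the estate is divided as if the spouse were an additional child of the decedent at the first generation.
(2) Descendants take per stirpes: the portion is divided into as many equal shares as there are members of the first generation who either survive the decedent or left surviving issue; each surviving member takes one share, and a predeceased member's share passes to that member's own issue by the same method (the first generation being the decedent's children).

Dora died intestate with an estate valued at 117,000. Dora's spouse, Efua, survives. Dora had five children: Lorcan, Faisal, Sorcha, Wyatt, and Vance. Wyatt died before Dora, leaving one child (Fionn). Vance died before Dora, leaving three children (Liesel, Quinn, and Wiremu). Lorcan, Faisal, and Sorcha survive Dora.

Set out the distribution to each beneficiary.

Efua: 19,500; Lorcan: 19,500; Faisal: 19,500; Sorcha: 19,500; Fionn: 19,500; Liesel: 6,500; Quinn: 6,500; Wiremu: 6,500

The spouse counts as an additional share at the children's level, so there are 6 primary shares of 19,500. Efua takes one such share (19,500).
The children's combined portion (97,500) is divided into 5 shares of 19,500: Lorcan, Faisal, and Sorcha each take 19,500; Wyatt's 19,500 share passes to Wyatt's issue; Vance's 19,500 share passes to Vance's issue.
Wyatt's share (19,500) passes entirely to Fionn.
Vance's share (19,500) is divided into 3 shares of 6,500: Liesel, Quinn, and Wiremu each take 6,500.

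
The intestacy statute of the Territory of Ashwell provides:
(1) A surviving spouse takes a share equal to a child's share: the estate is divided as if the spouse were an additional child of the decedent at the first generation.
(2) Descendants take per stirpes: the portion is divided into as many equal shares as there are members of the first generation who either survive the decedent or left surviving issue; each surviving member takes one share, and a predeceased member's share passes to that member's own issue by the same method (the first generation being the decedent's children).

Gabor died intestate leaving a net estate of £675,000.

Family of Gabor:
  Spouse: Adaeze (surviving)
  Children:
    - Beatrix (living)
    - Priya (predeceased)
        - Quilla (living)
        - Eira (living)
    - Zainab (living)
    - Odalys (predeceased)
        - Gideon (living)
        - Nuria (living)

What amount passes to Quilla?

Quilla receives £67,500.

The spouse counts as an additional share at the children's level, so there are 5 primary shares of £135,000. Adaeze takes one such share (£135,000).
The children's combined portion (£540,000) is divided into 4 shares of £135,000: Beatrix and Zainab each take £135,000; Priya's £135,000 share passes to Priya's issue; Odalys's £135,000 share passes to Odalys's issue.
Priya's share (£135,000) is divided into 2 shares of £67,500: Quilla and Eira each take £67,500.
Odalys's share (£135,000) is divided into 2 shares of £67,500: Gideon and Nuria each take £67,500.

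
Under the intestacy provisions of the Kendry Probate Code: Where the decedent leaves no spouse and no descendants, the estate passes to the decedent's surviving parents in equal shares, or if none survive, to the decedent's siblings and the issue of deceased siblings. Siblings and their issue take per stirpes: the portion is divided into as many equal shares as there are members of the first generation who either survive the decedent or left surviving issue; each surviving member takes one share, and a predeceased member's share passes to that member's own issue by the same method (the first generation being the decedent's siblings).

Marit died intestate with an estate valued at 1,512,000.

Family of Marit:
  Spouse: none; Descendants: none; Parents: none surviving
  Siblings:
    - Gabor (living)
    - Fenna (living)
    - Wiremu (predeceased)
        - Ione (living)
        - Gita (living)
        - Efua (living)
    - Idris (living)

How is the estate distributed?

The entire 1,512,000 passes to the siblings and their issue.
That amount (1,512,000) is divided into 4 shares of 378,000: Gabor, Fenna, and Idris each take 378,000; Wiremu's 378,000 share passes to Wiremu's issue.
Wiremu's share (378,000) is divided into 3 shares of 126,000: Ione, Gita, and Efua each take 126,000.

Gabor: 378,000; Fenna: 378,000; Ione: 126,000; Gita: 126,000; Efua: 126,000; Idris: 378,000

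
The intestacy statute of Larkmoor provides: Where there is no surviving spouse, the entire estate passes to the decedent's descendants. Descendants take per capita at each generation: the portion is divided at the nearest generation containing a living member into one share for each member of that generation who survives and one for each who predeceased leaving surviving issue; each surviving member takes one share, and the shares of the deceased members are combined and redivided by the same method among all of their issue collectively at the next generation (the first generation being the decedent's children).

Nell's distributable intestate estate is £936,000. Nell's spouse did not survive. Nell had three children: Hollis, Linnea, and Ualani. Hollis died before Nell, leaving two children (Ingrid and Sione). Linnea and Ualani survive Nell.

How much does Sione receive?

Sione receives £156,000.

The entire £936,000 passes to the descendants.
That amount (£936,000) is divided at the children's generation into 3 shares of £312,000. Linnea and Ualani each take £312,000. The remaining share for the deceased Hollis (£312,000) is carried to the next generation.
That pool (£312,000) is divided at the grandchildren's generation equally among Ingrid and Sione: £156,000 each.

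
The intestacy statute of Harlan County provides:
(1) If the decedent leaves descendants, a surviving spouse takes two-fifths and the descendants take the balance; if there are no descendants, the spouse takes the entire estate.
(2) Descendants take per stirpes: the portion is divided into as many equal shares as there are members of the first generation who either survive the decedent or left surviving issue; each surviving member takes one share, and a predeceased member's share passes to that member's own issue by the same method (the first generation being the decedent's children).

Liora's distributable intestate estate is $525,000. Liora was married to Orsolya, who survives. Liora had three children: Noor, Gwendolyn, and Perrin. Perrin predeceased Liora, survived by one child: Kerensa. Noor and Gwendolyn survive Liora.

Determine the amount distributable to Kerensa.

Kerensa receives $105,000.

Orsolya takes two-fifths of $525,000 = $210,000. The remaining $315,000 passes to the descendants.
The descendants' portion ($315,000) is divided into 3 shares of $105,000: Noor and Gwendolyn each take $105,000; Perrin's $105,000 share passes to Perrin's issue.
Perrin's share ($105,000) passes entirely to Kerensa.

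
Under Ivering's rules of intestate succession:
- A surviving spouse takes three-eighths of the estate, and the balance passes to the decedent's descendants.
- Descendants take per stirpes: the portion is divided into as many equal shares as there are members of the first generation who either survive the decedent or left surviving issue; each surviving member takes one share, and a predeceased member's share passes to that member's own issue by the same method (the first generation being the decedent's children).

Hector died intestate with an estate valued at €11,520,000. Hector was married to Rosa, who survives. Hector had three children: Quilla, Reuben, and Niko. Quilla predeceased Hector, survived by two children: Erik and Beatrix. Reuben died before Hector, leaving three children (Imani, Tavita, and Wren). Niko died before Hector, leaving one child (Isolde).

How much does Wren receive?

Rosa takes three-eighths of €11,520,000 = €4,320,000. The remaining €7,200,000 passes to the descendants.
The descendants' portion (€7,200,000) is divided into 3 shares of €2,400,000: Quilla's €2,400,000 share passes to Quilla's issue; Reuben's €2,400,000 share passes to Reuben's issue; Niko's €2,400,000 share passes to Niko's issue.
Quilla's share (€2,400,000) is divided into 2 shares of €1,200,000: Erik and Beatrix each take €1,200,000.
Reuben's share (€2,400,000) is divided into 3 shares of €800,000: Imani, Tavita, and Wren each take €800,000.
Niko's share (€2,400,000) passes entirely to Isolde.

Wren receives €800,000.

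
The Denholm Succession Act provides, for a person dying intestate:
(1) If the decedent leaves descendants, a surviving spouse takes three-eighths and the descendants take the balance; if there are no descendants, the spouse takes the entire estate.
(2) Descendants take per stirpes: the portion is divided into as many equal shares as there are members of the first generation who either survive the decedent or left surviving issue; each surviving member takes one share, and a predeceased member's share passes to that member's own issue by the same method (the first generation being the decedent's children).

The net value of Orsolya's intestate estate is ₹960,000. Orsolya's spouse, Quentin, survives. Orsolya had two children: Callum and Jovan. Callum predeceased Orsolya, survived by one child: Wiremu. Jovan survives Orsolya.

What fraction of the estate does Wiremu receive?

Quentin takes three-eighths of ₹960,000 = ₹360,000. The remaining ₹600,000 passes to the descendants.
The descendants' portion (₹600,000) is divided into 2 shares of ₹300,000: Jovan takes ₹300,000; Callum's ₹300,000 share passes to Callum's issue.
Callum's share (₹300,000) passes entirely to Wiremu.

Wiremu receives 5/16 of the estate.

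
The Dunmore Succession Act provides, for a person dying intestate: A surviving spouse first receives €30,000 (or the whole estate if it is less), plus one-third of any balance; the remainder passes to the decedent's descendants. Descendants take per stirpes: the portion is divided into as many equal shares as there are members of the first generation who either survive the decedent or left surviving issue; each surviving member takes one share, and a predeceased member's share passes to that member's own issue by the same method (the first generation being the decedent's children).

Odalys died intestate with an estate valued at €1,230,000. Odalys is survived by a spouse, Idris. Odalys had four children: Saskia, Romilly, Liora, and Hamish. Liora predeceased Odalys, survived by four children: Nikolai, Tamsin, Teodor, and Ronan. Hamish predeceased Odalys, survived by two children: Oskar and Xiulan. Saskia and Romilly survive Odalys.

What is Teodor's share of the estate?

Idris first takes €30,000, leaving a balance of €1,200,000. Idris then takes one-third of the balance (€400,000), for a total of €430,000. The remaining €800,000 passes to the descendants.
The descendants' portion (€800,000) is divided into 4 shares of €200,000: Saskia and Romilly each take €200,000; Liora's €200,000 share passes to Liora's issue; Hamish's €200,000 share passes to Hamish's issue.
Liora's share (€200,000) is divided into 4 shares of €50,000: Nikolai, Tamsin, Teodor, and Ronan each take €50,000.
Hamish's share (€200,000) is divided into 2 shares of €100,000: Oskar and Xiulan each take €100,000.

Teodor receives €50,000.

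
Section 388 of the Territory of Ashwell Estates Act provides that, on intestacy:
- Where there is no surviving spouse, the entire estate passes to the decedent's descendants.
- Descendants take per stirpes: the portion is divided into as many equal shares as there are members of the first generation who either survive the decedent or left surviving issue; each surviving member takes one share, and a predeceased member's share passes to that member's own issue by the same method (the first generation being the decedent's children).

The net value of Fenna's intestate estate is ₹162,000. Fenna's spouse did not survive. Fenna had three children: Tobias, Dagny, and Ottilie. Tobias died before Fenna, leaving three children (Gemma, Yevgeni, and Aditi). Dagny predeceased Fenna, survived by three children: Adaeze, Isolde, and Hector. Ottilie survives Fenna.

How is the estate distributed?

Gemma: ₹18,000; Yevgeni: ₹18,000; Aditi: ₹18,000; Adaeze: ₹18,000; Isolde: ₹18,000; Hector: ₹18,000; Ottilie: ₹54,000

The entire ₹162,000 passes to the descendants.
That amount (₹162,000) is divided into 3 shares of ₹54,000: Ottilie takes ₹54,000; Tobias's ₹54,000 share passes to Tobias's issue; Dagny's ₹54,000 share passes to Dagny's issue.
Tobias's share (₹54,000) is divided into 3 shares of ₹18,000: Gemma, Yevgeni, and Aditi each take ₹18,000.
Dagny's share (₹54,000) is divided into 3 shares of ₹18,000: Adaeze, Isolde, and Hector each take ₹18,000.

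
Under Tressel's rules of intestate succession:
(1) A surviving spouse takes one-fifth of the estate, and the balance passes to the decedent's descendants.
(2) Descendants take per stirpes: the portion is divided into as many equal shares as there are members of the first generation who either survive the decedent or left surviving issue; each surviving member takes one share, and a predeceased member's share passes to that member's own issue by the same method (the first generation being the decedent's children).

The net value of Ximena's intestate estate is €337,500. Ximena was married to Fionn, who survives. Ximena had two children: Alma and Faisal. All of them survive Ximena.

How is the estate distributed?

Fionn takes one-fifth of €337,500 = €67,500. The remaining €270,000 passes to the descendants.
The descendants' portion (€270,000) is divided into 2 shares of €135,000: Alma and Faisal each take €135,000.

Fionn: €67,500; Alma: €135,000; Faisal: €135,000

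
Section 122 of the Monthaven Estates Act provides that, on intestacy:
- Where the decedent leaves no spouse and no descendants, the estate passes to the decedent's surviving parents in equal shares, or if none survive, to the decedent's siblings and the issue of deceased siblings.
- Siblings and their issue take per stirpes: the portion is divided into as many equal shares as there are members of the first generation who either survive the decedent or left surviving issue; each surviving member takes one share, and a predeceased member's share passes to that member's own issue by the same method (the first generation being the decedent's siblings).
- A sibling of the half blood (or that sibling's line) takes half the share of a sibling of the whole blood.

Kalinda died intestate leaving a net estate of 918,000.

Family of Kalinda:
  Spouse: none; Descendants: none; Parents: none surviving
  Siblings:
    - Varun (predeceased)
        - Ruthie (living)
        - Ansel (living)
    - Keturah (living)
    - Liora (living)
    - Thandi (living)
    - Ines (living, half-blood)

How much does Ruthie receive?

Ruthie receives 102,000.

The entire 918,000 passes to the siblings and their issue.
Counting each half-blood sibling's line as half a unit, there are 9/2 units in 918,000, so one unit is 204,000. Whole-blood lines (Varun, Keturah, Liora, and Thandi) take 204,000 each; half-blood lines (Ines) take 102,000 each.
Varun's share (204,000) is divided into 2 shares of 102,000: Ruthie and Ansel each take 102,000.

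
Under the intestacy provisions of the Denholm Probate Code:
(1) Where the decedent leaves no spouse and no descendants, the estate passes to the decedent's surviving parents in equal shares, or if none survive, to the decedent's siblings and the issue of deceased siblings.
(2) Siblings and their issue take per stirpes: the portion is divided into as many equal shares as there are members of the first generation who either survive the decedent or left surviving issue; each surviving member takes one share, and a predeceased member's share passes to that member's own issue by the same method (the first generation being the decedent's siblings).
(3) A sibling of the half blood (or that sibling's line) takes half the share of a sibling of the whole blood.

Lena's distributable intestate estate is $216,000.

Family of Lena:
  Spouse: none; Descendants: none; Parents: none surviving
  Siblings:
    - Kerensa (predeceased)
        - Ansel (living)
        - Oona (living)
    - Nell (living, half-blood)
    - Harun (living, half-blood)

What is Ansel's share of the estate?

The entire $216,000 passes to the siblings and their issue.
Counting each half-blood sibling's line as half a unit, there are 2 units in $216,000, so one unit is $108,000. Whole-blood lines (Kerensa) take $108,000 each; half-blood lines (Nell and Harun) take $54,000 each.
Kerensa's share ($108,000) is divided into 2 shares of $54,000: Ansel and Oona each take $54,000.

Ansel receives $54,000.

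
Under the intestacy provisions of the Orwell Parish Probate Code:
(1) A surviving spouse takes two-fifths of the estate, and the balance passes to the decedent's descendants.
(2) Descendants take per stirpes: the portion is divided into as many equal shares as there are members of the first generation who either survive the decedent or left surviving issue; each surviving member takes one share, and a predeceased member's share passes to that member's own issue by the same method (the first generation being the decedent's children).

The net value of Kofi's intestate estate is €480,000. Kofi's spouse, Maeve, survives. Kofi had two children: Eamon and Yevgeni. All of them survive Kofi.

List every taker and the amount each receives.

Maeve: €192,000; Eamon: €144,000; Yevgeni: €144,000

Maeve takes two-fifths of €480,000 = €192,000. The remaining €288,000 passes to the descendants.
The descendants' portion (€288,000) is divided into 2 shares of €144,000: Eamon and Yevgeni each take €144,000.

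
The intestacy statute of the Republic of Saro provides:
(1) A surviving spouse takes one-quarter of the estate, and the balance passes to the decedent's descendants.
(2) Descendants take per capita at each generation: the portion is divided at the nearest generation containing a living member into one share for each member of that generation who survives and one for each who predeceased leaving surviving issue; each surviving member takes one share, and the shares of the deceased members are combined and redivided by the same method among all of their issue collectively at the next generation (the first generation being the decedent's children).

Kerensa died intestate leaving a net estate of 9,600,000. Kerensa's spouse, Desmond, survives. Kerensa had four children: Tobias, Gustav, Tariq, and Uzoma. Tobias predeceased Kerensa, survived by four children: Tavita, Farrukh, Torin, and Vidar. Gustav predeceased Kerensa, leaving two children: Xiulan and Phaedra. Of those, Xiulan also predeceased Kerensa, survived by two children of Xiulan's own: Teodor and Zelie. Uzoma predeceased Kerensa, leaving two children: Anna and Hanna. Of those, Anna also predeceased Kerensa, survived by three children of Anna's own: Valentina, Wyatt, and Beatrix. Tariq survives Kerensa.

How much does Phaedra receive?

Desmond takes one-quarter of 9,600,000 = 2,400,000. The remaining 7,200,000 passes to the descendants.
The descendants' portion (7,200,000) is divided at the children's generation into 4 shares of 1,800,000. Tariq takes 1,800,000. The 3 shares of the deceased (Tobias, Gustav, and Uzoma) are combined into a pool of 5,400,000.
That pool (5,400,000) is divided at the grandchildren's generation into 8 shares of 675,000. Tavita, Farrukh, Torin, Vidar, Phaedra, and Hanna each take 675,000. The 2 shares of the deceased (Xiulan and Anna) are combined into a pool of 1,350,000.
That pool (1,350,000) is divided at the great-grandchildren's generation equally among Teodor, Zelie, Valentina, Wyatt, and Beatrix: 270,000 each.

Phaedra receives 675,000.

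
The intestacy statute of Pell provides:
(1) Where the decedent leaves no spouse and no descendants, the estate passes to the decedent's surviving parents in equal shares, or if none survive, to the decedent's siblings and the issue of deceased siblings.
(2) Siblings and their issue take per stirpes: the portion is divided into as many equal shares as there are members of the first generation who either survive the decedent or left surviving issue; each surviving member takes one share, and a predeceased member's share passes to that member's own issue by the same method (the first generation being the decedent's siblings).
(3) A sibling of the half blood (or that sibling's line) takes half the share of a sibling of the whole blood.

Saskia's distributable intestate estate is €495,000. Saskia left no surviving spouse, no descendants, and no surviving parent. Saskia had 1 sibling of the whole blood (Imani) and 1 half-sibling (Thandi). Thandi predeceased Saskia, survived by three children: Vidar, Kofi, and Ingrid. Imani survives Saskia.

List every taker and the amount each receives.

The entire €495,000 passes to the siblings and their issue.
Counting each half-blood sibling's line as half a unit, there are 3/2 units in €495,000, so one unit is €330,000. Whole-blood lines (Imani) take €330,000 each; half-blood lines (Thandi) take €165,000 each.
Thandi's share (€165,000) is divided into 3 shares of €55,000: Vidar, Kofi, and Ingrid each take €55,000.

Vidar: €55,000; Kofi: €55,000; Ingrid: €55,000; Imani: €330,000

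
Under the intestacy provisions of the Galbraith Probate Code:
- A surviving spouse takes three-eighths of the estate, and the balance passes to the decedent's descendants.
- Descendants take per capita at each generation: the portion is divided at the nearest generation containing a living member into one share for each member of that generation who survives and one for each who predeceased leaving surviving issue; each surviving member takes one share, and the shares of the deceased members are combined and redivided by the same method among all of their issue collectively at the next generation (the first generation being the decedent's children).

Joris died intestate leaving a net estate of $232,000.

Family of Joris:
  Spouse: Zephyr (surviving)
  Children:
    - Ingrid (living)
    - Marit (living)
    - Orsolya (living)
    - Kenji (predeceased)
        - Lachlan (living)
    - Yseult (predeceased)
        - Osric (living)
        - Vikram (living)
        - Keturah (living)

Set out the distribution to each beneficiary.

Zephyr: $87,000; Ingrid: $29,000; Marit: $29,000; Orsolya: $29,000; Lachlan: $14,500; Osric: $14,500; Vikram: $14,500; Keturah: $14,500

Zephyr takes three-eighths of $232,000 = $87,000. The remaining $145,000 passes to the descendants.
The descendants' portion ($145,000) is divided at the children's generation into 5 shares of $29,000. Ingrid, Marit, and Orsolya each take $29,000. The 2 shares of the deceased (Kenji and Yseult) are combined into a pool of $58,000.
That pool ($58,000) is divided at the grandchildren's generation equally among Lachlan, Osric, Vikram, and Keturah: $14,500 each.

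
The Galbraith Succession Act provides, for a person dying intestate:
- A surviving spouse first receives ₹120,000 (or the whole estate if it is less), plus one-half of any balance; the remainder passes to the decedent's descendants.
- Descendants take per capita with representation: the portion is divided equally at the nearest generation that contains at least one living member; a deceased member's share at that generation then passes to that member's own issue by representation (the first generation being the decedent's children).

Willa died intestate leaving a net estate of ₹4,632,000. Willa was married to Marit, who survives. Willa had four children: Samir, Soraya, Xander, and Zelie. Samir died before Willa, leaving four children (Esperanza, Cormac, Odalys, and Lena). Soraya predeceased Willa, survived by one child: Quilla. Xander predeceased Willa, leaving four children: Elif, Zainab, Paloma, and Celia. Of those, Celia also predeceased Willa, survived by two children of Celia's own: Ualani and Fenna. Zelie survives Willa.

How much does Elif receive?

Elif receives ₹141,000.

Marit first takes ₹120,000, leaving a balance of ₹4,512,000. Marit then takes one-half of the balance (₹2,256,000), for a total of ₹2,376,000. The remaining ₹2,256,000 passes to the descendants.
The descendants' portion (₹2,256,000) is divided into 4 shares of ₹564,000: Zelie takes ₹564,000; Samir's ₹564,000 share passes to Samir's issue; Soraya's ₹564,000 share passes to Soraya's issue; Xander's ₹564,000 share passes to Xander's issue.
Samir's share (₹564,000) is divided into 4 shares of ₹141,000: Esperanza, Cormac, Odalys, and Lena each take ₹141,000.
Soraya's share (₹564,000) passes entirely to Quilla.
Xander's share (₹564,000) is divided into 4 shares of ₹141,000: Elif, Zainab, and Paloma each take ₹141,000; Celia's ₹141,000 share passes to Celia's issue.
Celia's share (₹141,000) is divided into 2 shares of ₹70,500: Ualani and Fenna each take ₹70,500.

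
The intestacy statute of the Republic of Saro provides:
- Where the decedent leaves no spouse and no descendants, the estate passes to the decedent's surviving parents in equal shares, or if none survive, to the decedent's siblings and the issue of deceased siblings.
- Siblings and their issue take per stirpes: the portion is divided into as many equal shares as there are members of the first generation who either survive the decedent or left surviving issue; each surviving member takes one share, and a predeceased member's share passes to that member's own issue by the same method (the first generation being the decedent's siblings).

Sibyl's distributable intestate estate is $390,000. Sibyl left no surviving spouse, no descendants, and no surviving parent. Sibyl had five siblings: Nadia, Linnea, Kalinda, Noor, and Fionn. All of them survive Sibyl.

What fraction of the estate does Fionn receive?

The entire $390,000 passes to the siblings and their issue.
That amount ($390,000) is divided into 5 shares of $78,000: Nadia, Linnea, Kalinda, Noor, and Fionn each take $78,000.

Fionn receives 1/5 of the estate.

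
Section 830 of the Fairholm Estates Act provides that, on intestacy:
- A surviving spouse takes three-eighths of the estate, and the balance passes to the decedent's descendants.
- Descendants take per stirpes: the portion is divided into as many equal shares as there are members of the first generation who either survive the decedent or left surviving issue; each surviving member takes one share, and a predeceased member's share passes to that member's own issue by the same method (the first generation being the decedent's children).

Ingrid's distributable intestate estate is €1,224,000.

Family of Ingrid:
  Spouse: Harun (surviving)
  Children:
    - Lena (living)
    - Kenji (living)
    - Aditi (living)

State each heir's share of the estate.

Harun: €459,000; Lena: €255,000; Kenji: €255,000; Aditi: €255,000

Harun takes three-eighths of €1,224,000 = €459,000. The remaining €765,000 passes to the descendants.
The descendants' portion (€765,000) is divided into 3 shares of €255,000: Lena, Kenji, and Aditi each take €255,000.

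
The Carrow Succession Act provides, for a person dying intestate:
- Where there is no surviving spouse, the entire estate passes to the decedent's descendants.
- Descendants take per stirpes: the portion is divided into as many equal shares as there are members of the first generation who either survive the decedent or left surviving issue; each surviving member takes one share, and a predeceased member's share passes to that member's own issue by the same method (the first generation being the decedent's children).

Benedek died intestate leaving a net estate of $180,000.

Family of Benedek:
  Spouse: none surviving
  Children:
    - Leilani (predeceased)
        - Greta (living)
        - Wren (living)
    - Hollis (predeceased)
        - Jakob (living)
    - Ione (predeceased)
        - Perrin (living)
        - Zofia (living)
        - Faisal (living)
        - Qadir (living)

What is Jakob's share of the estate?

Jakob receives $60,000.

The entire $180,000 passes to the descendants.
That amount ($180,000) is divided into 3 shares of $60,000: Leilani's $60,000 share passes to Leilani's issue; Hollis's $60,000 share passes to Hollis's issue; Ione's $60,000 share passes to Ione's issue.
Leilani's share ($60,000) is divided into 2 shares of $30,000: Greta and Wren each take $30,000.
Hollis's share ($60,000) passes entirely to Jakob.
Ione's share ($60,000) is divided into 4 shares of $15,000: Perrin, Zofia, Faisal, and Qadir each take $15,000.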